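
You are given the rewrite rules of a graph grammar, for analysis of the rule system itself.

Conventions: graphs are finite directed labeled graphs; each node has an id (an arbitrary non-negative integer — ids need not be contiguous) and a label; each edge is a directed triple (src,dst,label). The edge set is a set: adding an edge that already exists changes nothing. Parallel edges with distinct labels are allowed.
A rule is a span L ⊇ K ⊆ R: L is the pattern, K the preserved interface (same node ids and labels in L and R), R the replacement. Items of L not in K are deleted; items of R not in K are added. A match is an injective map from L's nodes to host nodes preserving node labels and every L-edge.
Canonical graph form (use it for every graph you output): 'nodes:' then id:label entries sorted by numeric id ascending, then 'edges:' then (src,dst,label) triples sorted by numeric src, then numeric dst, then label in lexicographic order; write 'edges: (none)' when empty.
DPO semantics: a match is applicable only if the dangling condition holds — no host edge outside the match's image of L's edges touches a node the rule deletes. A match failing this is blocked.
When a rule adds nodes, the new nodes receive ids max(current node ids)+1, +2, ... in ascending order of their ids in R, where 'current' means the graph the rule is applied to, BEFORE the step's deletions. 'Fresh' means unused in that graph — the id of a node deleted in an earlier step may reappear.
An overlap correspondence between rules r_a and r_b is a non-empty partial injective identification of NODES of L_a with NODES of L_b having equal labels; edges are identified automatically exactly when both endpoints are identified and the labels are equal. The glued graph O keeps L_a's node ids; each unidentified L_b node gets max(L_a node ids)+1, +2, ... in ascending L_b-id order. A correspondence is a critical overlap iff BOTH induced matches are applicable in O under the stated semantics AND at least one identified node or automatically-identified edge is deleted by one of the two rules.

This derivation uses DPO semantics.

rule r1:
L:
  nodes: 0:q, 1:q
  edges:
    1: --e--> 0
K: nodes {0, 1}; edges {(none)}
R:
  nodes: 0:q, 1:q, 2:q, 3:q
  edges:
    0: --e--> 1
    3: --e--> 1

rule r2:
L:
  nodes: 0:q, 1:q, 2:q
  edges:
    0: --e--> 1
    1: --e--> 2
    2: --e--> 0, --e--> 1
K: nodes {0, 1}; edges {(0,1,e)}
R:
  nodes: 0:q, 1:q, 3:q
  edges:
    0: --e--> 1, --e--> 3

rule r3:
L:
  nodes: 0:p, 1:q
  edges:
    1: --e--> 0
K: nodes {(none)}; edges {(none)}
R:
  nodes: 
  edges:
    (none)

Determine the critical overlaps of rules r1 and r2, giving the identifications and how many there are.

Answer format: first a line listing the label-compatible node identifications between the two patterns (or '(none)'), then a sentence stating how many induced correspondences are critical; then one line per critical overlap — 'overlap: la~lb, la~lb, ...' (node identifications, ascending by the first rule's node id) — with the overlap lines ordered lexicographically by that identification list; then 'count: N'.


label-compatible node identifications between L(r1) and L(r2): 0~0, 0~1, 0~2, 1~0, 1~1, 1~2
4 of the induced correspondences are critical overlaps of r1 and r2.
overlap: 0~0, 1~2
overlap: 0~1, 1~0
overlap: 0~1, 1~2
overlap: 0~2, 1~1
count: 4


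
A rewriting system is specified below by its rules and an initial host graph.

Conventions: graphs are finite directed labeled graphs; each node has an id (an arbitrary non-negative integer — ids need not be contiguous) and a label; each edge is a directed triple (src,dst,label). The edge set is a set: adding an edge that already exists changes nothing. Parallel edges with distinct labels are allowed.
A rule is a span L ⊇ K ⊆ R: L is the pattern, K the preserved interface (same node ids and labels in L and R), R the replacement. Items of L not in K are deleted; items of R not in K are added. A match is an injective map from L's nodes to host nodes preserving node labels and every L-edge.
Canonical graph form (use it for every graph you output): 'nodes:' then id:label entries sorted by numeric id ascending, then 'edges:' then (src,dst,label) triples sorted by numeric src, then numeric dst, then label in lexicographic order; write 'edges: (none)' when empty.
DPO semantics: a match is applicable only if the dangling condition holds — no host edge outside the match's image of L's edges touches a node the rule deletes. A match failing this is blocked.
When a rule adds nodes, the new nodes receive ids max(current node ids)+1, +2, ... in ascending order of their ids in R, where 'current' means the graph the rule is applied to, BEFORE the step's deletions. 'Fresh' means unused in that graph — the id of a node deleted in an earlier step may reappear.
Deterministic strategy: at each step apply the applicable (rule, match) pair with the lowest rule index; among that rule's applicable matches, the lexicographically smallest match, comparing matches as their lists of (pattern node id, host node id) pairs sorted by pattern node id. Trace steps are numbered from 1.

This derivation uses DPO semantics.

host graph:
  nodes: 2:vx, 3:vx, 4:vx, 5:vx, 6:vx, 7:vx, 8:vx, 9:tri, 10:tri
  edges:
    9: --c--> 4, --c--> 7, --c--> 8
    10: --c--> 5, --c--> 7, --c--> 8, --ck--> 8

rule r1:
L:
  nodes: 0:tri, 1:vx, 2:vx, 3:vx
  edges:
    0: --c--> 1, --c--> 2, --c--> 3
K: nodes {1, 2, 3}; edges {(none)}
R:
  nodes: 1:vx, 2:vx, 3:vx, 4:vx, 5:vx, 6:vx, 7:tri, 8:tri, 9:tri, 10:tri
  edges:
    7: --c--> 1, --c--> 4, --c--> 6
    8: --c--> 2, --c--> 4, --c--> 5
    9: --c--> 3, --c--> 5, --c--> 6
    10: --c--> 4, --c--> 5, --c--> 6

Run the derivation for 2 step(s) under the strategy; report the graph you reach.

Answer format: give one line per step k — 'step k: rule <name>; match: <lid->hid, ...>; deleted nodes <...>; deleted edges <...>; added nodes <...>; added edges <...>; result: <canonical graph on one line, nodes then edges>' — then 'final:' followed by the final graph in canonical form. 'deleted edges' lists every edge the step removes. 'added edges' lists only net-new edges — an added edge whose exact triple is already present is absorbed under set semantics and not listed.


step 1: rule r1; match: 0->9, 1->4, 2->7, 3->8; deleted nodes 9; deleted edges (9,4,c); (9,7,c); (9,8,c); added nodes 11, 12, 13, 14, 15, 16, 17; added edges (14,4,c); (14,11,c); (14,13,c); (15,7,c); (15,11,c); (15,12,c); (16,8,c); (16,12,c); (16,13,c); (17,11,c); (17,12,c); (17,13,c); result: nodes: 2:vx, 3:vx, 4:vx, 5:vx, 6:vx, 7:vx, 8:vx, 10:tri, 11:vx, 12:vx, 13:vx, 14:tri, 15:tri, 16:tri, 17:tri edges: (10,5,c); (10,7,c); (10,8,c); (10,8,ck); (14,4,c); (14,11,c); (14,13,c); (15,7,c); (15,11,c); (15,12,c); (16,8,c); (16,12,c); (16,13,c); (17,11,c); (17,12,c); (17,13,c)
step 2: rule r1; match: 0->14, 1->4, 2->11, 3->13; deleted nodes 14; deleted edges (14,4,c); (14,11,c); (14,13,c); added nodes 18, 19, 20, 21, 22, 23, 24; added edges (21,4,c); (21,18,c); (21,20,c); (22,11,c); (22,18,c); (22,19,c); (23,13,c); (23,19,c); (23,20,c); (24,18,c); (24,19,c); (24,20,c); result: nodes: 2:vx, 3:vx, 4:vx, 5:vx, 6:vx, 7:vx, 8:vx, 10:tri, 11:vx, 12:vx, 13:vx, 15:tri, 16:tri, 17:tri, 18:vx, 19:vx, 20:vx, 21:tri, 22:tri, 23:tri, 24:tri edges: (10,5,c); (10,7,c); (10,8,c); (10,8,ck); (15,7,c); (15,11,c); (15,12,c); (16,8,c); (16,12,c); (16,13,c); (17,11,c); (17,12,c); (17,13,c); (21,4,c); (21,18,c); (21,20,c); (22,11,c); (22,18,c); (22,19,c); (23,13,c); (23,19,c); (23,20,c); (24,18,c); (24,19,c); (24,20,c)
final:
nodes: 2:vx, 3:vx, 4:vx, 5:vx, 6:vx, 7:vx, 8:vx, 10:tri, 11:vx, 12:vx, 13:vx, 15:tri, 16:tri, 17:tri, 18:vx, 19:vx, 20:vx, 21:tri, 22:tri, 23:tri, 24:tri
edges: (10,5,c); (10,7,c); (10,8,c); (10,8,ck); (15,7,c); (15,11,c); (15,12,c); (16,8,c); (16,12,c); (16,13,c); (17,11,c); (17,12,c); (17,13,c); (21,4,c); (21,18,c); (21,20,c); (22,11,c); (22,18,c); (22,19,c); (23,13,c); (23,19,c); (23,20,c); (24,18,c); (24,19,c); (24,20,c)


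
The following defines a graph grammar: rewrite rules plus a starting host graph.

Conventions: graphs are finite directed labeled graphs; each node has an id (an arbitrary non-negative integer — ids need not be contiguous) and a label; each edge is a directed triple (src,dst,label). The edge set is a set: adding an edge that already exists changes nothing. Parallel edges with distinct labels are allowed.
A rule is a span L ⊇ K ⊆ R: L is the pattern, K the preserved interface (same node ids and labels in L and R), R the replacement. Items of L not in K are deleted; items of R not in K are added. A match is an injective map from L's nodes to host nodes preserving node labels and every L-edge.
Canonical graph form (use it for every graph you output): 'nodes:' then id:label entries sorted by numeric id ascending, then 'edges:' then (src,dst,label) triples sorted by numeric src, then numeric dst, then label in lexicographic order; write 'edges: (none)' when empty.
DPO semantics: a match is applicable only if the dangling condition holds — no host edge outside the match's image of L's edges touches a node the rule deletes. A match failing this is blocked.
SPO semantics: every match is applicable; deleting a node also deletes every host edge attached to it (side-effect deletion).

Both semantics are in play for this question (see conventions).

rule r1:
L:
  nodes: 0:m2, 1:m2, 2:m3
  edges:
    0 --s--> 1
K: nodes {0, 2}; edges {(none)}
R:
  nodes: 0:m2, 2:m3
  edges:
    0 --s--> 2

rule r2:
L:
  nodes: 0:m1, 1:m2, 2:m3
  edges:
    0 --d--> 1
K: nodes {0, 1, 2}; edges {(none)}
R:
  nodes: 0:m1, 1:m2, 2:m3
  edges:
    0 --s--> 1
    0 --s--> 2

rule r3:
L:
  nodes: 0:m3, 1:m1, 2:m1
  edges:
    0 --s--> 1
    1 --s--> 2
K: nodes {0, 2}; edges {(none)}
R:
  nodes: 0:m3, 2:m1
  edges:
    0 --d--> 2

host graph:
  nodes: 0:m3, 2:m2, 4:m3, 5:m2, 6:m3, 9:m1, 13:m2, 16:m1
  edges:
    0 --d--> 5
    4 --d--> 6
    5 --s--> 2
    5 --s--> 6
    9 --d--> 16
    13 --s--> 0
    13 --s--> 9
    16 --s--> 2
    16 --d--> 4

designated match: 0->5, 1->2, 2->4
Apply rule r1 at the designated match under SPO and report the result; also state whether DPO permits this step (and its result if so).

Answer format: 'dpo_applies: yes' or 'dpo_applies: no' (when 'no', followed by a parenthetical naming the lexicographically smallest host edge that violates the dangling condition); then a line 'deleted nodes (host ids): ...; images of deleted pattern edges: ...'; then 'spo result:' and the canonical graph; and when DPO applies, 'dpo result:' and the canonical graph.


dpo_applies: no
(the rule deletes node 2, which keeps host edge (16,2,s) outside the match image — the dangling condition fails, DPO blocks; SPO proceeds and side-deletes such edges)
deleted nodes (host ids): 2; images of deleted pattern edges: (5,2,s)
spo result:
nodes: 0:m3, 4:m3, 5:m2, 6:m3, 9:m1, 13:m2, 16:m1
edges: (0,5,d); (4,6,d); (5,4,s); (5,6,s); (9,16,d); (13,0,s); (13,9,s); (16,4,d)


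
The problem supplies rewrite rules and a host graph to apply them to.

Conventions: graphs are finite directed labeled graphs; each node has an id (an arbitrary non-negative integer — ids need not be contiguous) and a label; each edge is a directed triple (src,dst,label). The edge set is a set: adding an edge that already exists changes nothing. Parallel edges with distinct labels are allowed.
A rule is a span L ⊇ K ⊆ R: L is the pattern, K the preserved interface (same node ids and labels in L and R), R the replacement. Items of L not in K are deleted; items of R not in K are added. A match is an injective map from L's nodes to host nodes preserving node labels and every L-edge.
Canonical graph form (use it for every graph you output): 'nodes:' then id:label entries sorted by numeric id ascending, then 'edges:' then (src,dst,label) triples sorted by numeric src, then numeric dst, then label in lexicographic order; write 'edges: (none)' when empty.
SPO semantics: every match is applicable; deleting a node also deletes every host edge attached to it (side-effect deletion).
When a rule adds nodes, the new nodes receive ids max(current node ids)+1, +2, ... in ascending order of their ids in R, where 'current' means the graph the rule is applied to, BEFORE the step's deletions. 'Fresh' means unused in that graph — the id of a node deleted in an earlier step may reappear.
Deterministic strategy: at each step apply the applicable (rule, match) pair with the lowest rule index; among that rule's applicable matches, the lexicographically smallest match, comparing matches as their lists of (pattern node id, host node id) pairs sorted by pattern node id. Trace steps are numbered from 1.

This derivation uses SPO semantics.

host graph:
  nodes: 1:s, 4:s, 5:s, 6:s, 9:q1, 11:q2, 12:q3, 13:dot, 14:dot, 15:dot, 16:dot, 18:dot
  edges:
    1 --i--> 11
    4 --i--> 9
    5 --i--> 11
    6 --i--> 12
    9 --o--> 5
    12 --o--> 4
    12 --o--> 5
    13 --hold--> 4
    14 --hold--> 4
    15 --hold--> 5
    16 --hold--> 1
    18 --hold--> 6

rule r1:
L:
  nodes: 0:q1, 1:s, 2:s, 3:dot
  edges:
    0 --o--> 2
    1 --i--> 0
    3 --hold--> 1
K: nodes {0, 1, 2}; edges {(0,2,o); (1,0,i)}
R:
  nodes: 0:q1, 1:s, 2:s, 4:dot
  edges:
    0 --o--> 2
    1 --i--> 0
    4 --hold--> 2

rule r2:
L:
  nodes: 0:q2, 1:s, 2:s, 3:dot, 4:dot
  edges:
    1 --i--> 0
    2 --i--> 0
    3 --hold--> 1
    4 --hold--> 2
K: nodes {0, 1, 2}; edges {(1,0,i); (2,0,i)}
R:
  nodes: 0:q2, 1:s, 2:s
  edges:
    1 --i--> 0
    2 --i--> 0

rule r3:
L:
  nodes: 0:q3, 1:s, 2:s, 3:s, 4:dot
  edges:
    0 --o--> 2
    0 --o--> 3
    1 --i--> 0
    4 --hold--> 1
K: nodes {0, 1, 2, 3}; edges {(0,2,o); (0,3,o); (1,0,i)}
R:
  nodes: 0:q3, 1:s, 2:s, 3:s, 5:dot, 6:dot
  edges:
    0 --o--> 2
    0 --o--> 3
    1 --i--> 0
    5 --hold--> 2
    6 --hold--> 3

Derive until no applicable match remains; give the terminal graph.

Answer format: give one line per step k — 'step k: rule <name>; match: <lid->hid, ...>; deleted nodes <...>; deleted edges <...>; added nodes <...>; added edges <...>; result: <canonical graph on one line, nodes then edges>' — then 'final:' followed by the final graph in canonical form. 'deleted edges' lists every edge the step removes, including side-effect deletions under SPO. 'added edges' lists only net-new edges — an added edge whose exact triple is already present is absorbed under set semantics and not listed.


step 1: rule r1; match: 0->9, 1->4, 2->5, 3->13; deleted nodes 13; deleted edges (13,4,hold); added nodes 19; added edges (19,5,hold); result: nodes: 1:s, 4:s, 5:s, 6:s, 9:q1, 11:q2, 12:q3, 14:dot, 15:dot, 16:dot, 18:dot, 19:dot edges: (1,11,i); (4,9,i); (5,11,i); (6,12,i); (9,5,o); (12,4,o); (12,5,o); (14,4,hold); (15,5,hold); (16,1,hold); (18,6,hold); (19,5,hold)
step 2: rule r1; match: 0->9, 1->4, 2->5, 3->14; deleted nodes 14; deleted edges (14,4,hold); added nodes 20; added edges (20,5,hold); result: nodes: 1:s, 4:s, 5:s, 6:s, 9:q1, 11:q2, 12:q3, 15:dot, 16:dot, 18:dot, 19:dot, 20:dot edges: (1,11,i); (4,9,i); (5,11,i); (6,12,i); (9,5,o); (12,4,o); (12,5,o); (15,5,hold); (16,1,hold); (18,6,hold); (19,5,hold); (20,5,hold)
step 3: rule r2; match: 0->11, 1->1, 2->5, 3->16, 4->15; deleted nodes 15, 16; deleted edges (15,5,hold); (16,1,hold); added nodes (none); added edges (none); result: nodes: 1:s, 4:s, 5:s, 6:s, 9:q1, 11:q2, 12:q3, 18:dot, 19:dot, 20:dot edges: (1,11,i); (4,9,i); (5,11,i); (6,12,i); (9,5,o); (12,4,o); (12,5,o); (18,6,hold); (19,5,hold); (20,5,hold)
step 4: rule r3; match: 0->12, 1->6, 2->4, 3->5, 4->18; deleted nodes 18; deleted edges (18,6,hold); added nodes 21, 22; added edges (21,4,hold); (22,5,hold); result: nodes: 1:s, 4:s, 5:s, 6:s, 9:q1, 11:q2, 12:q3, 19:dot, 20:dot, 21:dot, 22:dot edges: (1,11,i); (4,9,i); (5,11,i); (6,12,i); (9,5,o); (12,4,o); (12,5,o); (19,5,hold); (20,5,hold); (21,4,hold); (22,5,hold)
step 5: rule r1; match: 0->9, 1->4, 2->5, 3->21; deleted nodes 21; deleted edges (21,4,hold); added nodes 23; added edges (23,5,hold); result: nodes: 1:s, 4:s, 5:s, 6:s, 9:q1, 11:q2, 12:q3, 19:dot, 20:dot, 22:dot, 23:dot edges: (1,11,i); (4,9,i); (5,11,i); (6,12,i); (9,5,o); (12,4,o); (12,5,o); (19,5,hold); (20,5,hold); (22,5,hold); (23,5,hold)
final:
nodes: 1:s, 4:s, 5:s, 6:s, 9:q1, 11:q2, 12:q3, 19:dot, 20:dot, 22:dot, 23:dot
edges: (1,11,i); (4,9,i); (5,11,i); (6,12,i); (9,5,o); (12,4,o); (12,5,o); (19,5,hold); (20,5,hold); (22,5,hold); (23,5,hold)


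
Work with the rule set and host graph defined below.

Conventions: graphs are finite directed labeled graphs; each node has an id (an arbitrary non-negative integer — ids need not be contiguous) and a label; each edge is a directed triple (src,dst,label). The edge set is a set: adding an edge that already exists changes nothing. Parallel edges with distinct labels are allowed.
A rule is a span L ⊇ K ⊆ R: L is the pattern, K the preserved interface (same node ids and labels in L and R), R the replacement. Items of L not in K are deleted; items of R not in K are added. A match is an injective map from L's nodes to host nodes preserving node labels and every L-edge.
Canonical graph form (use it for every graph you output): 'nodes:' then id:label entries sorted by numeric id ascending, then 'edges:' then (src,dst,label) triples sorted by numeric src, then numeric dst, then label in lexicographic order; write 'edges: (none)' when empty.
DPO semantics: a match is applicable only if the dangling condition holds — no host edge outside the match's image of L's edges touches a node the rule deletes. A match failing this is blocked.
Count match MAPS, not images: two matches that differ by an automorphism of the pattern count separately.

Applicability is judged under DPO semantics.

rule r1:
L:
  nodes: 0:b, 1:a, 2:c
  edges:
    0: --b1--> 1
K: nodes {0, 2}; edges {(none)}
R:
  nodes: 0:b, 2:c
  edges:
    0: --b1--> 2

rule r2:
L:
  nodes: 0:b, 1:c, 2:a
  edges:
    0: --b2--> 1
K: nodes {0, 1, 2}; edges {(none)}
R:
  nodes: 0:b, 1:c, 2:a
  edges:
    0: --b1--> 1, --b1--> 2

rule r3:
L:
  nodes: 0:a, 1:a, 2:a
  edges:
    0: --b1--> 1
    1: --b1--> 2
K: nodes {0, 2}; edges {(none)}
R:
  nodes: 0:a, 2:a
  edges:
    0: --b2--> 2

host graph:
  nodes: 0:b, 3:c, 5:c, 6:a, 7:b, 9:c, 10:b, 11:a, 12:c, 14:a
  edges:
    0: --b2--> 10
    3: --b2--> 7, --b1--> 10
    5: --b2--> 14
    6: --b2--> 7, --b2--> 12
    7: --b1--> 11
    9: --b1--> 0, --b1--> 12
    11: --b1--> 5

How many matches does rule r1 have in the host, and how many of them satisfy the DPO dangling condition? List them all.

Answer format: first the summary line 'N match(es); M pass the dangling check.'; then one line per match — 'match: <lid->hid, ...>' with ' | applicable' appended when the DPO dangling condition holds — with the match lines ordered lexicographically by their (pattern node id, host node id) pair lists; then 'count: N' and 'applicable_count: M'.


4 match(es); 0 pass the dangling check.
match: 0->7, 1->11, 2->3
match: 0->7, 1->11, 2->5
match: 0->7, 1->11, 2->9
match: 0->7, 1->11, 2->12
count: 4
applicable_count: 0


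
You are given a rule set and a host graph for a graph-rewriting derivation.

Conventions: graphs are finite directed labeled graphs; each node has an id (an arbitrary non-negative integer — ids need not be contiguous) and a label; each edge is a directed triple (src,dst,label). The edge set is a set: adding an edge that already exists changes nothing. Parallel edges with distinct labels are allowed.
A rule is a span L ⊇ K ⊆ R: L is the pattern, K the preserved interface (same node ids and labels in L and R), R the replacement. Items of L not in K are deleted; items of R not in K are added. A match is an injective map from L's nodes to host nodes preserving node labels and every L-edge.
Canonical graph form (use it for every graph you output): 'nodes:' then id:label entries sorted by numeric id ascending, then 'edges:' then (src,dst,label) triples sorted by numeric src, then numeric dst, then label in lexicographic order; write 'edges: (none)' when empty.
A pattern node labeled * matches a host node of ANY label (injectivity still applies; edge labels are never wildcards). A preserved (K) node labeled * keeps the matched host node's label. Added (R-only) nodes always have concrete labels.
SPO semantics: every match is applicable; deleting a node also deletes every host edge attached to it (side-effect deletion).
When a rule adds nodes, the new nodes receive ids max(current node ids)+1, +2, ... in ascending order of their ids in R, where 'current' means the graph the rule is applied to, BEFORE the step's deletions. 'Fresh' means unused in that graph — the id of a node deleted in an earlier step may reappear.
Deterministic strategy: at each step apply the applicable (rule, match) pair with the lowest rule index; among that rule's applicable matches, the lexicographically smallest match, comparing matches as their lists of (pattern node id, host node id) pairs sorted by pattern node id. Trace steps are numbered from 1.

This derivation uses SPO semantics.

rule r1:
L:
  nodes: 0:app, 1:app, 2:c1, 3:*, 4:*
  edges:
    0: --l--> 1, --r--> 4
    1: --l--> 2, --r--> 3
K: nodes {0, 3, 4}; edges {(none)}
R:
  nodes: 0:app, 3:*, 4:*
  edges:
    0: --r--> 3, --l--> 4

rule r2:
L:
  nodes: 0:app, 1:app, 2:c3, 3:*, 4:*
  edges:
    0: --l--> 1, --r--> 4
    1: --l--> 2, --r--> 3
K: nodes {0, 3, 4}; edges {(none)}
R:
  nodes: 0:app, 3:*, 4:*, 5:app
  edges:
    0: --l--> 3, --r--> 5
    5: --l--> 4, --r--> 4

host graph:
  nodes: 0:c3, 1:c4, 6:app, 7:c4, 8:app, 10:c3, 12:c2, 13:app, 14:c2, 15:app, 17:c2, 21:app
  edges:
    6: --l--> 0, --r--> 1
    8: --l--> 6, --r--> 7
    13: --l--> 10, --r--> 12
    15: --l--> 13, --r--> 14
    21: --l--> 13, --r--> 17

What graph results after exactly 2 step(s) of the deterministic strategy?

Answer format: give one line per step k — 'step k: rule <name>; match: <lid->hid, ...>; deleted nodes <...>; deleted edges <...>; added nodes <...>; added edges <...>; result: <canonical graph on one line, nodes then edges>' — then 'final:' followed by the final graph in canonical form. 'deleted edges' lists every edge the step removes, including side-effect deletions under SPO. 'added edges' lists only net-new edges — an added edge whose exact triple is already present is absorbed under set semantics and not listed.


step 1: rule r2; match: 0->8, 1->6, 2->0, 3->1, 4->7; deleted nodes 0, 6; deleted edges (6,0,l); (6,1,r); (8,6,l); (8,7,r); added nodes 22; added edges (8,1,l); (8,22,r); (22,7,l); (22,7,r); result: nodes: 1:c4, 7:c4, 8:app, 10:c3, 12:c2, 13:app, 14:c2, 15:app, 17:c2, 21:app, 22:app edges: (8,1,l); (8,22,r); (13,10,l); (13,12,r); (15,13,l); (15,14,r); (21,13,l); (21,17,r); (22,7,l); (22,7,r)
step 2: rule r2; match: 0->15, 1->13, 2->10, 3->12, 4->14; deleted nodes 10, 13; deleted edges (13,10,l); (13,12,r); (15,13,l); (15,14,r); (21,13,l); added nodes 23; added edges (15,12,l); (15,23,r); (23,14,l); (23,14,r); result: nodes: 1:c4, 7:c4, 8:app, 12:c2, 14:c2, 15:app, 17:c2, 21:app, 22:app, 23:app edges: (8,1,l); (8,22,r); (15,12,l); (15,23,r); (21,17,r); (22,7,l); (22,7,r); (23,14,l); (23,14,r)
final:
nodes: 1:c4, 7:c4, 8:app, 12:c2, 14:c2, 15:app, 17:c2, 21:app, 22:app, 23:app
edges: (8,1,l); (8,22,r); (15,12,l); (15,23,r); (21,17,r); (22,7,l); (22,7,r); (23,14,l); (23,14,r)


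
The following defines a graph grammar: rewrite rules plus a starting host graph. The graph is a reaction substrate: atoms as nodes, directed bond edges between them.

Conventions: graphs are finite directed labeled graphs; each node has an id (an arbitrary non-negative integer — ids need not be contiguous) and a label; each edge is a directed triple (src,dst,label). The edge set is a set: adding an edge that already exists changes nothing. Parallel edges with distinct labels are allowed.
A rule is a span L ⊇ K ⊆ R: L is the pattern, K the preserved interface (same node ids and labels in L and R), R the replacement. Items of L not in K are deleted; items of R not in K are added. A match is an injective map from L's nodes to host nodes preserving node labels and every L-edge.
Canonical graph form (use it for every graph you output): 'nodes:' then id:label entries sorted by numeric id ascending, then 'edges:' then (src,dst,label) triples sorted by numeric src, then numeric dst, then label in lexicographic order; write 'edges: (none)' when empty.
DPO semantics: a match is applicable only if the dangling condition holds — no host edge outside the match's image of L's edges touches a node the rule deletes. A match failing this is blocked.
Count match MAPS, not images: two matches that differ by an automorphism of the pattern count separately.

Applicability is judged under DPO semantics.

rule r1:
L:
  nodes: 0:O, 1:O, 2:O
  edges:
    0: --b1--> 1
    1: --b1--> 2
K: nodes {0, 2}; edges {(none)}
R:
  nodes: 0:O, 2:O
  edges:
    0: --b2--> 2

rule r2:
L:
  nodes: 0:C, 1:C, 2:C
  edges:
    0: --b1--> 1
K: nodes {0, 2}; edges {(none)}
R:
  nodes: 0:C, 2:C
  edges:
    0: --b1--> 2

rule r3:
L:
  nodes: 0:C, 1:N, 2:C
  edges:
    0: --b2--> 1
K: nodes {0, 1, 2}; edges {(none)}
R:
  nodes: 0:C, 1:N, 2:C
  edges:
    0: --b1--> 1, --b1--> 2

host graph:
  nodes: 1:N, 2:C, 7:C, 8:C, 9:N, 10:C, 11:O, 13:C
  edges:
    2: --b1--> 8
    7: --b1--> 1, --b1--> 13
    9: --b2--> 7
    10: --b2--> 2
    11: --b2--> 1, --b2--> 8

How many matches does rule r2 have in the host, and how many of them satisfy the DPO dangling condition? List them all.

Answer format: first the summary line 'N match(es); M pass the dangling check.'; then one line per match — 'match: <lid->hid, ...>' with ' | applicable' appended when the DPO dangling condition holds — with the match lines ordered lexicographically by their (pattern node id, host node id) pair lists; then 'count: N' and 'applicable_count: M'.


6 match(es); 3 pass the dangling check.
match: 0->2, 1->8, 2->7
match: 0->2, 1->8, 2->10
match: 0->2, 1->8, 2->13
match: 0->7, 1->13, 2->2 | applicable
match: 0->7, 1->13, 2->8 | applicable
match: 0->7, 1->13, 2->10 | applicable
count: 6
applicable_count: 3


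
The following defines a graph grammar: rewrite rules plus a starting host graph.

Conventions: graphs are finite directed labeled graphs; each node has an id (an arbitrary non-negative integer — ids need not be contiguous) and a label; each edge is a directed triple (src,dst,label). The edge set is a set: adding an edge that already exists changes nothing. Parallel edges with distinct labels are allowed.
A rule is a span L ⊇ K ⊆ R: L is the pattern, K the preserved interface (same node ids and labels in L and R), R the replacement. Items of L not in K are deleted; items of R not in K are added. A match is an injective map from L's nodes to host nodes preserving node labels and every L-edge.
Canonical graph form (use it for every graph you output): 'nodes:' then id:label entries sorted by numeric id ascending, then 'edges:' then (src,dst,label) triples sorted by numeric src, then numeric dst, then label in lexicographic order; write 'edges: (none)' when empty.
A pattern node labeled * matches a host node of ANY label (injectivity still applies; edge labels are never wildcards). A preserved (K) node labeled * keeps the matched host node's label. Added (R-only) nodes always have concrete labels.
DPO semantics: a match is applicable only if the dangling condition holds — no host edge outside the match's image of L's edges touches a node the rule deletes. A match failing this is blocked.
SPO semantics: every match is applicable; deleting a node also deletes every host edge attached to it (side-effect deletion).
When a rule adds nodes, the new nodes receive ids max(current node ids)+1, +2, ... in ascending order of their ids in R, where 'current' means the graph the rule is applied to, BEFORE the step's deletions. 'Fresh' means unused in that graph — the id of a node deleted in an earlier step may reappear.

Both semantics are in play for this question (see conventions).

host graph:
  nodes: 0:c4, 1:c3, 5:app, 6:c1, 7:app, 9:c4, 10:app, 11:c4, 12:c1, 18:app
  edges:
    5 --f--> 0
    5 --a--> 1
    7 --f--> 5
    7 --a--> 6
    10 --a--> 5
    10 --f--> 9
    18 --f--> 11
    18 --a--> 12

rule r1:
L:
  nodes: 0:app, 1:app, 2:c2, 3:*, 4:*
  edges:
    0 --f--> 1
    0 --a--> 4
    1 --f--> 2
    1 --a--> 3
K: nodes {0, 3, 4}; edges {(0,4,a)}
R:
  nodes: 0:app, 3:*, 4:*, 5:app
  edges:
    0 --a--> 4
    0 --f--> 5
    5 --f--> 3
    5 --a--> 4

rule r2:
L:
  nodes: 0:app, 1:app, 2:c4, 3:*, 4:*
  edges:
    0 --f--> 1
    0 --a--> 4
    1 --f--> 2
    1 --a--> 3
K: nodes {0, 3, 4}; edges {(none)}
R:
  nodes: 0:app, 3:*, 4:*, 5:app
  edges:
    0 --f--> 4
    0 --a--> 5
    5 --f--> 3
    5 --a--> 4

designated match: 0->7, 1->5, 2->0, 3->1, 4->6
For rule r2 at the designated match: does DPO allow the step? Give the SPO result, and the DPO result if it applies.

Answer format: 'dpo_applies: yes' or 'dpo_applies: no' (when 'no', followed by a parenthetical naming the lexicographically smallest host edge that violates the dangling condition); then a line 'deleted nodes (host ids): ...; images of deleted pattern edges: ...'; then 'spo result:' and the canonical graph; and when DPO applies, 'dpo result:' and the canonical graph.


dpo_applies: no
(the rule deletes node 5, which keeps host edge (10,5,a) outside the match image — the dangling condition fails, DPO blocks; SPO proceeds and side-deletes such edges)
deleted nodes (host ids): 0, 5; images of deleted pattern edges: (5,0,f); (5,1,a); (7,5,f); (7,6,a)
spo result:
nodes: 1:c3, 6:c1, 7:app, 9:c4, 10:app, 11:c4, 12:c1, 18:app, 19:app
edges: (7,6,f); (7,19,a); (10,9,f); (18,11,f); (18,12,a); (19,1,f); (19,6,a)


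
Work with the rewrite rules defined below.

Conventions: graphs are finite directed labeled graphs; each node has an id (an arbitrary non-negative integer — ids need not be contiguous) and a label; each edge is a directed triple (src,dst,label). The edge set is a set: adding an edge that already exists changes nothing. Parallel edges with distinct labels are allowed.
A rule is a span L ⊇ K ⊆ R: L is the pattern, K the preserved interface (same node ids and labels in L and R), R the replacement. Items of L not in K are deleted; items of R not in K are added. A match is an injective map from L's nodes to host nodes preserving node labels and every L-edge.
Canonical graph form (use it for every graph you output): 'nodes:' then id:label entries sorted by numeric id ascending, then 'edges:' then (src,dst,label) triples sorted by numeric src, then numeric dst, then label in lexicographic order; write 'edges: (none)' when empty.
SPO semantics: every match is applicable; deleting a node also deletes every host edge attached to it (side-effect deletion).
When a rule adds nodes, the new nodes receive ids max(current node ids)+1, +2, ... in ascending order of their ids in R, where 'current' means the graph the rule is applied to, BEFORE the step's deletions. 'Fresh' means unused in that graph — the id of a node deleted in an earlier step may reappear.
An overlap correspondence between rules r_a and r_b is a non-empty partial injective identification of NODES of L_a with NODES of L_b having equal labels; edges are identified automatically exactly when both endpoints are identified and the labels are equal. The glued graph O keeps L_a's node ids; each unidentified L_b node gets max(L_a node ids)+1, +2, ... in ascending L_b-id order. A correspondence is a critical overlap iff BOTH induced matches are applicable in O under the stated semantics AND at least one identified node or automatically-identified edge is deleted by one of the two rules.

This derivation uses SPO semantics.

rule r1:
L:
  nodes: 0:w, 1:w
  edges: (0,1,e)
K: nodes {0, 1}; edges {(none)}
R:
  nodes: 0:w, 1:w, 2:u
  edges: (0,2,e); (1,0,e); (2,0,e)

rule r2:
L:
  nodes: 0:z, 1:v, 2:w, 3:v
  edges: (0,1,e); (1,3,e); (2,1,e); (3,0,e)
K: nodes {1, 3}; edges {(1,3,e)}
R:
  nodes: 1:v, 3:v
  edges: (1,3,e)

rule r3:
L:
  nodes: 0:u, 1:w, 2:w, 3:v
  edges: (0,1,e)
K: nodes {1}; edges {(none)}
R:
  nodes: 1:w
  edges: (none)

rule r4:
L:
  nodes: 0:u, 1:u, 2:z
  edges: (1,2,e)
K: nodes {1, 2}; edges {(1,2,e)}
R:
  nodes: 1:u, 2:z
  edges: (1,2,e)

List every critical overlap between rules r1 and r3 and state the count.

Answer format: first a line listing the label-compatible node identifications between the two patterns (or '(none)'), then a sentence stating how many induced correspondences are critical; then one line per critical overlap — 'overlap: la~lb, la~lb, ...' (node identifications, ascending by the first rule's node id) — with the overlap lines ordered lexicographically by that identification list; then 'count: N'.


label-compatible node identifications between L(r1) and L(r3): 0~1, 0~2, 1~1, 1~2
4 of the induced correspondences are critical overlaps of r1 and r3.
overlap: 0~1, 1~2
overlap: 0~2
overlap: 0~2, 1~1
overlap: 1~2
count: 4


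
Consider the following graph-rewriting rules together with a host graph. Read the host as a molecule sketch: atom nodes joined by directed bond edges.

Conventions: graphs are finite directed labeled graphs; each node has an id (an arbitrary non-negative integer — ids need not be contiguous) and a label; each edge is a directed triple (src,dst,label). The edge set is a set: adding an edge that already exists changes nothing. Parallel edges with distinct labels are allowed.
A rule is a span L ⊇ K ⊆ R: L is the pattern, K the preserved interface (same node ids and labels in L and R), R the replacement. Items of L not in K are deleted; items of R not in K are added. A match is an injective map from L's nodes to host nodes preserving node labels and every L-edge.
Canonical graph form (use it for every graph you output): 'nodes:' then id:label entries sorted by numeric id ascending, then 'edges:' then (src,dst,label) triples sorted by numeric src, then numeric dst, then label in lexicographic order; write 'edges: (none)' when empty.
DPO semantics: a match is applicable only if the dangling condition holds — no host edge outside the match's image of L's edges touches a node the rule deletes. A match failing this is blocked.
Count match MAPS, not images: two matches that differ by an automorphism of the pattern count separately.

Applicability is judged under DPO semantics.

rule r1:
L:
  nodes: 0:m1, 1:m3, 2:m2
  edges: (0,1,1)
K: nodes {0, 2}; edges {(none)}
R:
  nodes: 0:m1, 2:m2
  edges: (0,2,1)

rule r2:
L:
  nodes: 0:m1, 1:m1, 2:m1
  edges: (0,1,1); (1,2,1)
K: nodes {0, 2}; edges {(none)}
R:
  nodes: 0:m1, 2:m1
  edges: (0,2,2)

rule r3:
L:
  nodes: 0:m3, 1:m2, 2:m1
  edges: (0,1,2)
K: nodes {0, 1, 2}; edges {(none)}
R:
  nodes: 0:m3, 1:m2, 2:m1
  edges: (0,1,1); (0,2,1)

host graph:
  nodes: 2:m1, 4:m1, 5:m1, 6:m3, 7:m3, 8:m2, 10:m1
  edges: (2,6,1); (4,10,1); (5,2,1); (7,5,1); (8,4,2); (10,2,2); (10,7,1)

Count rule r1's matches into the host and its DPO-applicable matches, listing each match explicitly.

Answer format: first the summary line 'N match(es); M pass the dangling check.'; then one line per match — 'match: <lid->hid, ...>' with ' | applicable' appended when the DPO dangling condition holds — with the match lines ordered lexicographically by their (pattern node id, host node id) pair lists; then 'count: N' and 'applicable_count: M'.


2 match(es); 1 pass the dangling check.
match: 0->2, 1->6, 2->8 | applicable
match: 0->10, 1->7, 2->8
count: 2
applicable_count: 1


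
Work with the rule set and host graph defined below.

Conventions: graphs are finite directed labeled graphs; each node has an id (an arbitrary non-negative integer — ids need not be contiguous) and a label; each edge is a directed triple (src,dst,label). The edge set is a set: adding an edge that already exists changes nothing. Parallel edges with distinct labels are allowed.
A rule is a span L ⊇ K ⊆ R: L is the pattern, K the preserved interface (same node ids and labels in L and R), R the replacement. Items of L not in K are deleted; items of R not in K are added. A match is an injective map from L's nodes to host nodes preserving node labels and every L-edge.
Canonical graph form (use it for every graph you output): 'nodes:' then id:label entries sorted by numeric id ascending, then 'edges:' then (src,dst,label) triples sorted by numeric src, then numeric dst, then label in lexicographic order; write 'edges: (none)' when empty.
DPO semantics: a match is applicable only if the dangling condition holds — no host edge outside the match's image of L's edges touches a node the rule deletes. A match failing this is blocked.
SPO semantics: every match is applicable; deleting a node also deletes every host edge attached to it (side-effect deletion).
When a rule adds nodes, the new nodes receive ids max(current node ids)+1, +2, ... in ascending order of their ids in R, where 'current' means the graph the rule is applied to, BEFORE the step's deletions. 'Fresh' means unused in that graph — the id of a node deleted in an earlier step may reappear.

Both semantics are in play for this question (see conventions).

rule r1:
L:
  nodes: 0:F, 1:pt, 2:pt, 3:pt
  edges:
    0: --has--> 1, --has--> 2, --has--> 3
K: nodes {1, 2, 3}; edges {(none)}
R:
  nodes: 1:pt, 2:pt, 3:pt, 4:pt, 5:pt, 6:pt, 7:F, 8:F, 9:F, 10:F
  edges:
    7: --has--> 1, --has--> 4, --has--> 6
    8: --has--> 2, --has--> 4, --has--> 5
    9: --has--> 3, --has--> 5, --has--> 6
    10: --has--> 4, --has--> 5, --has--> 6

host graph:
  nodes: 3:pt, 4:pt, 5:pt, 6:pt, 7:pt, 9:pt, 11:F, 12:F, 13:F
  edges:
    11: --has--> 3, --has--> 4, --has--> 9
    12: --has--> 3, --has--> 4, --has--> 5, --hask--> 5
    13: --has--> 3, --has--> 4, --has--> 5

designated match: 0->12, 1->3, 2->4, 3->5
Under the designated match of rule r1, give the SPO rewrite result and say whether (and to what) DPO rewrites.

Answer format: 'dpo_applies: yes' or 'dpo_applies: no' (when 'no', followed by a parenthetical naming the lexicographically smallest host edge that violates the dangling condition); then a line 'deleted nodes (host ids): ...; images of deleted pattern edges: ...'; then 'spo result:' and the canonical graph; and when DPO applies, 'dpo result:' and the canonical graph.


dpo_applies: no
(the rule deletes node 12, which keeps host edge (12,5,hask) outside the match image — the dangling condition fails, DPO blocks; SPO proceeds and side-deletes such edges)
deleted nodes (host ids): 12; images of deleted pattern edges: (12,3,has); (12,4,has); (12,5,has)
spo result:
nodes: 3:pt, 4:pt, 5:pt, 6:pt, 7:pt, 9:pt, 11:F, 13:F, 14:pt, 15:pt, 16:pt, 17:F, 18:F, 19:F, 20:F
edges: (11,3,has); (11,4,has); (11,9,has); (13,3,has); (13,4,has); (13,5,has); (17,3,has); (17,14,has); (17,16,has); (18,4,has); (18,14,has); (18,15,has); (19,5,has); (19,15,has); (19,16,has); (20,14,has); (20,15,has); (20,16,has)


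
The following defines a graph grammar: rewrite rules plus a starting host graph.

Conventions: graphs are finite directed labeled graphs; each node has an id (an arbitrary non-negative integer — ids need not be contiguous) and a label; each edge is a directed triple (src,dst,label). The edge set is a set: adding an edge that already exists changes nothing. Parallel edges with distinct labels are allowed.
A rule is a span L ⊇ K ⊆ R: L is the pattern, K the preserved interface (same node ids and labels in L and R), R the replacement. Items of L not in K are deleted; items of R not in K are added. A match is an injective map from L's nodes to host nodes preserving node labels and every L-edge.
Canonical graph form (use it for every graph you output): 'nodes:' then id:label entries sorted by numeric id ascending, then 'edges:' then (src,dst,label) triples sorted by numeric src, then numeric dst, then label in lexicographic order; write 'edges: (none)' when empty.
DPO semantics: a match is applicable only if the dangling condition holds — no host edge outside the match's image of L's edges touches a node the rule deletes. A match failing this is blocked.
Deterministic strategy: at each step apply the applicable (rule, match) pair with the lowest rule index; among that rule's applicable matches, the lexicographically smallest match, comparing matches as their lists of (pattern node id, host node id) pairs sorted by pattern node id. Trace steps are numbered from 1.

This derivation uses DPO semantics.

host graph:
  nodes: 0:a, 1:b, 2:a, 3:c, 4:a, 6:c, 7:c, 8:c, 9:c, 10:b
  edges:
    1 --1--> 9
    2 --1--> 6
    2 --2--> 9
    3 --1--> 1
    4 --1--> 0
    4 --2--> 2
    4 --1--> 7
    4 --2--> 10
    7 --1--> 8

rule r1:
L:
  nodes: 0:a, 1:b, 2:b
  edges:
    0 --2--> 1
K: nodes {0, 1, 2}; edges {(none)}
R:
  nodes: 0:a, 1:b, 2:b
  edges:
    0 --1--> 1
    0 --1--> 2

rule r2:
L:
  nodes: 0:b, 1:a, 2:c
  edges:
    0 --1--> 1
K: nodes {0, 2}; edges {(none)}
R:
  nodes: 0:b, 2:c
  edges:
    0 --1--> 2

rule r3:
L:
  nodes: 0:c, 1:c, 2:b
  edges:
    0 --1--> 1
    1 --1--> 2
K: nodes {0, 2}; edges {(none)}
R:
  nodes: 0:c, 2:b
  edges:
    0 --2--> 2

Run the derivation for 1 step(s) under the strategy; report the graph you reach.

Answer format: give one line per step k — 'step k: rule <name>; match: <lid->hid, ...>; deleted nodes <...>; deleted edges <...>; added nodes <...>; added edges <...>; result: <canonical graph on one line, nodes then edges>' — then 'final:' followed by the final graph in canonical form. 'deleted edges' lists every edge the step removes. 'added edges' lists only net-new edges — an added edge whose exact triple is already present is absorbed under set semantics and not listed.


step 1: rule r1; match: 0->4, 1->10, 2->1; deleted nodes (none); deleted edges (4,10,2); added nodes (none); added edges (4,1,1); (4,10,1); result: nodes: 0:a, 1:b, 2:a, 3:c, 4:a, 6:c, 7:c, 8:c, 9:c, 10:b edges: (1,9,1); (2,6,1); (2,9,2); (3,1,1); (4,0,1); (4,1,1); (4,2,2); (4,7,1); (4,10,1); (7,8,1)
final:
nodes: 0:a, 1:b, 2:a, 3:c, 4:a, 6:c, 7:c, 8:c, 9:c, 10:b
edges: (1,9,1); (2,6,1); (2,9,2); (3,1,1); (4,0,1); (4,1,1); (4,2,2); (4,7,1); (4,10,1); (7,8,1)
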